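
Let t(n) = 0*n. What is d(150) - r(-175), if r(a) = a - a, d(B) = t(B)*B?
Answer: 0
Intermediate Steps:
t(n) = 0
d(B) = 0 (d(B) = 0*B = 0)
r(a) = 0
d(150) - r(-175) = 0 - 1*0 = 0 + 0 = 0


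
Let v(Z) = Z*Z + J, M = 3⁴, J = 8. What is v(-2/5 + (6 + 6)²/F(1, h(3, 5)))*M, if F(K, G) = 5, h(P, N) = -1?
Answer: 1649484/25 ≈ 65979.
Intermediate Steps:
M = 81
v(Z) = 8 + Z² (v(Z) = Z*Z + 8 = Z² + 8 = 8 + Z²)
v(-2/5 + (6 + 6)²/F(1, h(3, 5)))*M = (8 + (-2/5 + (6 + 6)²/5)²)*81 = (8 + (-2*⅕ + 12²*(⅕))²)*81 = (8 + (-⅖ + 144*(⅕))²)*81 = (8 + (-⅖ + 144/5)²)*81 = (8 + (142/5)²)*81 = (8 + 20164/25)*81 = (20364/25)*81 = 1649484/25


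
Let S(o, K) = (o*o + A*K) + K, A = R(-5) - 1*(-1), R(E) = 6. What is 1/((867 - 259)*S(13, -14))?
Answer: 1/34656 ≈ 2.8855e-5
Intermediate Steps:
A = 7 (A = 6 - 1*(-1) = 6 + 1 = 7)
S(o, K) = o² + 8*K (S(o, K) = (o*o + 7*K) + K = (o² + 7*K) + K = o² + 8*K)
1/((867 - 259)*S(13, -14)) = 1/((867 - 259)*(13² + 8*(-14))) = 1/(608*(169 - 112)) = (1/608)/57 = (1/608)*(1/57) = 1/34656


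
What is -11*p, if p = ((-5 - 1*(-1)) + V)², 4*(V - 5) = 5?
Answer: -891/16 ≈ -55.688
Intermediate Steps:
V = 25/4 (V = 5 + (¼)*5 = 5 + 5/4 = 25/4 ≈ 6.2500)
p = 81/16 (p = ((-5 - 1*(-1)) + 25/4)² = ((-5 + 1) + 25/4)² = (-4 + 25/4)² = (9/4)² = 81/16 ≈ 5.0625)
-11*p = -11*81/16 = -891/16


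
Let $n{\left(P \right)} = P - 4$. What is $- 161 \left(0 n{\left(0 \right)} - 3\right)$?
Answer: $483$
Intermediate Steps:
$n{\left(P \right)} = -4 + P$
$- 161 \left(0 n{\left(0 \right)} - 3\right) = - 161 \left(0 \left(-4 + 0\right) - 3\right) = - 161 \left(0 \left(-4\right) - 3\right) = - 161 \left(0 - 3\right) = \left(-161\right) \left(-3\right) = 483$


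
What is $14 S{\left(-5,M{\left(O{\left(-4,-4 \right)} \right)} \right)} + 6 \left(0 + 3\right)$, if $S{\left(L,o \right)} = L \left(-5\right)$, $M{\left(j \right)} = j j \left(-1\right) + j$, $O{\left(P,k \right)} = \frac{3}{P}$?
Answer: $368$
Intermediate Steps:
$M{\left(j \right)} = j - j^{2}$ ($M{\left(j \right)} = j \left(- j\right) + j = - j^{2} + j = j - j^{2}$)
$S{\left(L,o \right)} = - 5 L$
$14 S{\left(-5,M{\left(O{\left(-4,-4 \right)} \right)} \right)} + 6 \left(0 + 3\right) = 14 \left(\left(-5\right) \left(-5\right)\right) + 6 \left(0 + 3\right) = 14 \cdot 25 + 6 \cdot 3 = 350 + 18 = 368$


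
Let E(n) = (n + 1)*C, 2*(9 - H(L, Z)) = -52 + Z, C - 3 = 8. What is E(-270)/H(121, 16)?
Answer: -2959/27 ≈ -109.59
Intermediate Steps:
C = 11 (C = 3 + 8 = 11)
H(L, Z) = 35 - Z/2 (H(L, Z) = 9 - (-52 + Z)/2 = 9 + (26 - Z/2) = 35 - Z/2)
E(n) = 11 + 11*n (E(n) = (n + 1)*11 = (1 + n)*11 = 11 + 11*n)
E(-270)/H(121, 16) = (11 + 11*(-270))/(35 - ½*16) = (11 - 2970)/(35 - 8) = -2959/27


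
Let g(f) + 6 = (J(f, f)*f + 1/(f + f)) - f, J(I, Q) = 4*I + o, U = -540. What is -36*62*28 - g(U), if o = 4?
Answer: -1325451599/1080 ≈ -1.2273e+6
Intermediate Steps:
J(I, Q) = 4 + 4*I (J(I, Q) = 4*I + 4 = 4 + 4*I)
g(f) = -6 + 1/(2*f) - f + f*(4 + 4*f) (g(f) = -6 + (((4 + 4*f)*f + 1/(f + f)) - f) = -6 + ((f*(4 + 4*f) + 1/(2*f)) - f) = -6 + ((1/(2*f) + f*(4 + 4*f)) - f) = -6 + (1/(2*f) - f + f*(4 + 4*f)) = -6 + 1/(2*f) - f + f*(4 + 4*f))
-36*62*28 - g(U) = -36*62*28 - (-6 + (½)/(-540) + 3*(-540) + 4*(-540)²) = -2232*28 - (-6 + (½)*(-1/540) - 1620 + 4*291600) = -62496 - (-6 - 1/1080 - 1620 + 1166400) = -62496 - 1*1257955919/1080 = -62496 - 1257955919/1080 = -1325451599/1080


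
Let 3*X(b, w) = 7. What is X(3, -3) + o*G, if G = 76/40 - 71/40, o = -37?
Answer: -55/24 ≈ -2.2917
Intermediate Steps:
G = ⅛ (G = 76*(1/40) - 71*1/40 = 19/10 - 71/40 = ⅛ ≈ 0.12500)
X(b, w) = 7/3 (X(b, w) = (⅓)*7 = 7/3)
X(3, -3) + o*G = 7/3 - 37*⅛ = 7/3 - 37/8 = -55/24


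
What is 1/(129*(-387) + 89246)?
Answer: 1/39323 ≈ 2.5430e-5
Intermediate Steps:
1/(129*(-387) + 89246) = 1/(-49923 + 89246) = 1/39323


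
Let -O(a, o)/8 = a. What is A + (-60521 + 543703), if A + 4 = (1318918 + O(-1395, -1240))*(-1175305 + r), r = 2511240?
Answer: 1776898236108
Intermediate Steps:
O(a, o) = -8*a
A = 1776897752926 (A = -4 + (1318918 - 8*(-1395))*(-1175305 + 2511240) = -4 + (1318918 + 11160)*1335935 = -4 + 1330078*1335935 = -4 + 1776897752930 = 1776897752926)
A + (-60521 + 543703) = 1776897752926 + (-60521 + 543703) = 1776897752926 + 483182 = 1776898236108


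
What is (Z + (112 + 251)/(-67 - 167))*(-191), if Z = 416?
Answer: -6174457/78 ≈ -79160.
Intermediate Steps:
(Z + (112 + 251)/(-67 - 167))*(-191) = (416 + (112 + 251)/(-67 - 167))*(-191) = (416 + 363/(-234))*(-191) = (416 + 363*(-1/234))*(-191) = (416 - 121/78)*(-191) = (32327/78)*(-191) = -6174457/78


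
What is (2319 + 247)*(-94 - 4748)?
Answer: -12424572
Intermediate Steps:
(2319 + 247)*(-94 - 4748) = 2566*(-4842) = -12424572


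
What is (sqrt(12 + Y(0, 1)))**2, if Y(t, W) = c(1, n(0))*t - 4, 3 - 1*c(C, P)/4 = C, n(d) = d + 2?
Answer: 8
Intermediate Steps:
n(d) = 2 + d
c(C, P) = 12 - 4*C
Y(t, W) = -4 + 8*t (Y(t, W) = (12 - 4*1)*t - 4 = (12 - 4)*t - 4 = 8*t - 4 = -4 + 8*t)
(sqrt(12 + Y(0, 1)))**2 = (sqrt(12 + (-4 + 8*0)))**2 = (sqrt(12 + (-4 + 0)))**2 = (sqrt(12 - 4))**2 = (sqrt(8))**2 = (2*sqrt(2))**2 = 8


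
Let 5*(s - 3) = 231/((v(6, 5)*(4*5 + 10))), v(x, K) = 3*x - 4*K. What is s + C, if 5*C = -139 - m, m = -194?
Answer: 1323/100 ≈ 13.230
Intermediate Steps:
v(x, K) = -4*K + 3*x
C = 11 (C = (-139 - 1*(-194))/5 = (-139 + 194)/5 = (1/5)*55 = 11)
s = 223/100 (s = 3 + (231/(((-4*5 + 3*6)*(4*5 + 10))))/5 = 3 + (231/(((-20 + 18)*(20 + 10))))/5 = 3 + (231/((-2*30)))/5 = 3 + (231/(-60))/5 = 3 + (231*(-1/60))/5 = 3 + (1/5)*(-77/20) = 3 - 77/100 = 223/100 ≈ 2.2300)
s + C = 223/100 + 11 = 1323/100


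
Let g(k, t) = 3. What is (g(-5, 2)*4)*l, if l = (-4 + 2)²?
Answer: 48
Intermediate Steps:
l = 4 (l = (-2)² = 4)
(g(-5, 2)*4)*l = (3*4)*4 = 12*4 = 48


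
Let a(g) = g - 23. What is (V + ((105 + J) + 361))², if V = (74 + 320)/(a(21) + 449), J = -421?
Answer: 420619081/199809 ≈ 2105.1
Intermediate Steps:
a(g) = -23 + g
V = 394/447 (V = (74 + 320)/((-23 + 21) + 449) = 394/(-2 + 449) = 394/447 ≈ 0.88143)
(V + ((105 + J) + 361))² = (394/447 + ((105 - 421) + 361))² = (394/447 + (-316 + 361))² = (394/447 + 45)² = (20509/447)² = 420619081/199809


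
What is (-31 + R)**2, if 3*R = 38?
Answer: 3025/9 ≈ 336.11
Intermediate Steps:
R = 38/3 (R = (1/3)*38 = 38/3 ≈ 12.667)
(-31 + R)**2 = (-31 + 38/3)**2 = (-55/3)**2 = 3025/9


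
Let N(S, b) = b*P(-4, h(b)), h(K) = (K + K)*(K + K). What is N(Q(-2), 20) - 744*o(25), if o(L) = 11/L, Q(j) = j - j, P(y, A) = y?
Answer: -10184/25 ≈ -407.36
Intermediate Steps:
h(K) = 4*K**2 (h(K) = (2*K)*(2*K) = 4*K**2)
Q(j) = 0
N(S, b) = -4*b (N(S, b) = b*(-4) = -4*b)
N(Q(-2), 20) - 744*o(25) = -4*20 - 8184/25 = -80 - 8184/25 = -10184/25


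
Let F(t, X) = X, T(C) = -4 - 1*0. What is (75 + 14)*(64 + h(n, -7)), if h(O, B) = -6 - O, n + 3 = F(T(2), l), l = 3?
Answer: 5162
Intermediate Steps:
T(C) = -4 (T(C) = -4 + 0 = -4)
n = 0 (n = -3 + 3 = 0)
(75 + 14)*(64 + h(n, -7)) = (75 + 14)*(64 + (-6 - 1*0)) = 89*(64 + (-6 + 0)) = 89*(64 - 6) = 89*58 = 5162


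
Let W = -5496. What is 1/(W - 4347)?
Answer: -1/9843 ≈ -0.00010160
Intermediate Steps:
1/(W - 4347) = 1/(-5496 - 4347) = 1/(-9843) = -1/9843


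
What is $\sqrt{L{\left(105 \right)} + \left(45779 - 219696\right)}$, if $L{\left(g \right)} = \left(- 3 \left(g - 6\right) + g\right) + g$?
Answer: $2 i \sqrt{43501} \approx 417.14 i$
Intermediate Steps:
$L{\left(g \right)} = 18 - g$ ($L{\left(g \right)} = \left(- 3 \left(-6 + g\right) + g\right) + g = \left(\left(18 - 3 g\right) + g\right) + g = \left(18 - 2 g\right) + g = 18 - g$)
$\sqrt{L{\left(105 \right)} + \left(45779 - 219696\right)} = \sqrt{\left(18 - 105\right) + \left(45779 - 219696\right)} = \sqrt{-87 - 173917} = \sqrt{-174004} = 2 i \sqrt{43501}$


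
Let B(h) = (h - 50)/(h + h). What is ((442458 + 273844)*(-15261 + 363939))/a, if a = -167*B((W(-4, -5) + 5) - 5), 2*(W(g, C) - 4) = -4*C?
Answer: 194256804588/167 ≈ 1.1632e+9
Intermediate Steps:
W(g, C) = 4 - 2*C (W(g, C) = 4 + (-4*C)/2 = 4 - 2*C)
B(h) = (-50 + h)/(2*h) (B(h) = (-50 + h)/((2*h)) = (-50 + h)*(1/(2*h)) = (-50 + h)/(2*h))
a = 1503/7 (a = -167*(-50 + (((4 - 2*(-5)) + 5) - 5))/(2*(((4 - 2*(-5)) + 5) - 5)) = -167*(-50 + (((4 + 10) + 5) - 5))/(2*(((4 + 10) + 5) - 5)) = -167*(-50 + ((14 + 5) - 5))/(2*((14 + 5) - 5)) = -167*(-50 + (19 - 5))/(2*(19 - 5)) = -167*(-50 + 14)/(2*14) = -167*(-36)/(2*14) = -167*(-9/7) = 1503/7 ≈ 214.71)
((442458 + 273844)*(-15261 + 363939))/a = ((442458 + 273844)*(-15261 + 363939))/(1503/7) = (716302*348678)*(7/1503) = 249758748756*(7/1503) = 194256804588/167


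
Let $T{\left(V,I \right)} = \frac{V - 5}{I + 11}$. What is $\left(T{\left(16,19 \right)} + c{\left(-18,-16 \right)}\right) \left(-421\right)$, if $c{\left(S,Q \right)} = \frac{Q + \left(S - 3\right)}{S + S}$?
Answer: $- \frac{105671}{180} \approx -587.06$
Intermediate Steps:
$T{\left(V,I \right)} = \frac{-5 + V}{11 + I}$
$c{\left(S,Q \right)} = \frac{-3 + Q + S}{2 S}$ ($c{\left(S,Q \right)} = \frac{Q + \left(-3 + S\right)}{2 S} = \left(-3 + Q + S\right) \frac{1}{2 S} = \frac{-3 + Q + S}{2 S}$)
$\left(T{\left(16,19 \right)} + c{\left(-18,-16 \right)}\right) \left(-421\right) = \left(\frac{-5 + 16}{11 + 19} + \frac{-3 - 16 - 18}{2 \left(-18\right)}\right) \left(-421\right) = \left(\frac{1}{30} \cdot 11 + \frac{1}{2} \left(- \frac{1}{18}\right) \left(-37\right)\right) \left(-421\right) = \left(\frac{1}{30} \cdot 11 + \frac{37}{36}\right) \left(-421\right) = \left(\frac{11}{30} + \frac{37}{36}\right) \left(-421\right) = \frac{251}{180} \left(-421\right) = - \frac{105671}{180}$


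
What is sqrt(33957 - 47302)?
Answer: I*sqrt(13345) ≈ 115.52*I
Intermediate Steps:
sqrt(33957 - 47302) = sqrt(-13345) = I*sqrt(13345)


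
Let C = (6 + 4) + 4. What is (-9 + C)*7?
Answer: 35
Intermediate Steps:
C = 14 (C = 10 + 4 = 14)
(-9 + C)*7 = (-9 + 14)*7 = 5*7 = 35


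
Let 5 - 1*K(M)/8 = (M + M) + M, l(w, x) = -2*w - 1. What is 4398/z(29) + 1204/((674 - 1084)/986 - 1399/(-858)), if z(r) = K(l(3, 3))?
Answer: 54095500287/53436968 ≈ 1012.3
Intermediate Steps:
l(w, x) = -1 - 2*w
K(M) = 40 - 24*M (K(M) = 40 - 8*((M + M) + M) = 40 - 8*(2*M + M) = 40 - 24*M)
z(r) = 208 (z(r) = 40 - 24*(-1 - 2*3) = 40 - 24*(-1 - 6) = 40 - 24*(-7) = 40 + 168 = 208)
4398/z(29) + 1204/((674 - 1084)/986 - 1399/(-858)) = 4398/208 + 1204/((674 - 1084)/986 - 1399/(-858)) = 4398*(1/208) + 1204/(-410*1/986 - 1399*(-1/858)) = 2199/104 + 1204/(-205/493 + 1399/858) = 2199/104 + 1204/(513817/422994) = 2199/104 + 1204*(422994/513817) = 2199/104 + 509284776/513817 = 54095500287/53436968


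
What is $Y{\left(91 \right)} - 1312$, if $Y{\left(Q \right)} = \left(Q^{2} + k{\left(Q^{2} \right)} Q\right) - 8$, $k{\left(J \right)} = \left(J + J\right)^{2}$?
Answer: $24961292765$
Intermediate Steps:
$k{\left(J \right)} = 4 J^{2}$ ($k{\left(J \right)} = \left(2 J\right)^{2} = 4 J^{2}$)
$Y{\left(Q \right)} = -8 + Q^{2} + 4 Q^{5}$ ($Y{\left(Q \right)} = \left(Q^{2} + 4 \left(Q^{2}\right)^{2} Q\right) - 8 = \left(Q^{2} + 4 Q^{4} Q\right) - 8 = \left(Q^{2} + 4 Q^{5}\right) - 8 = -8 + Q^{2} + 4 Q^{5}$)
$Y{\left(91 \right)} - 1312 = \left(-8 + 91^{2} + 4 \cdot 91^{5}\right) - 1312 = \left(-8 + 8281 + 4 \cdot 6240321451\right) - 1312 = \left(-8 + 8281 + 24961285804\right) - 1312 = 24961294077 - 1312 = 24961292765$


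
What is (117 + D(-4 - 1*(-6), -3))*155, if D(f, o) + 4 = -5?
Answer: 16740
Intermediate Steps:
D(f, o) = -9 (D(f, o) = -4 - 5 = -9)
(117 + D(-4 - 1*(-6), -3))*155 = (117 - 9)*155 = 108*155 = 16740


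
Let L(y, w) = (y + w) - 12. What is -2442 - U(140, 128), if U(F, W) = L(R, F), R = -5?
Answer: -2565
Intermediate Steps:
L(y, w) = -12 + w + y (L(y, w) = (w + y) - 12 = -12 + w + y)
U(F, W) = -17 + F (U(F, W) = -12 + F - 5 = -17 + F)
-2442 - U(140, 128) = -2442 - (-17 + 140) = -2442 - 1*123 = -2442 - 123 = -2565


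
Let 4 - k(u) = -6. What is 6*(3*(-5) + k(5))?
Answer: -30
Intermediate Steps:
k(u) = 10 (k(u) = 4 - 1*(-6) = 4 + 6 = 10)
6*(3*(-5) + k(5)) = 6*(3*(-5) + 10) = 6*(-15 + 10) = 6*(-5) = -30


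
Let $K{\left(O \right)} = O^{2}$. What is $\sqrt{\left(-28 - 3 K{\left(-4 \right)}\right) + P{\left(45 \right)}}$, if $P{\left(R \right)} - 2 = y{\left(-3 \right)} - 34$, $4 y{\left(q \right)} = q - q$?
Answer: $6 i \sqrt{3} \approx 10.392 i$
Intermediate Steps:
$y{\left(q \right)} = 0$ ($y{\left(q \right)} = \frac{q - q}{4} = \frac{1}{4} \cdot 0 = 0$)
$P{\left(R \right)} = -32$ ($P{\left(R \right)} = 2 + \left(0 - 34\right) = 2 - 34 = -32$)
$\sqrt{\left(-28 - 3 K{\left(-4 \right)}\right) + P{\left(45 \right)}} = \sqrt{\left(-28 - 3 \left(-4\right)^{2}\right) - 32} = \sqrt{\left(-28 - 48\right) - 32} = \sqrt{-76 - 32} = \sqrt{-108} = 6 i \sqrt{3}$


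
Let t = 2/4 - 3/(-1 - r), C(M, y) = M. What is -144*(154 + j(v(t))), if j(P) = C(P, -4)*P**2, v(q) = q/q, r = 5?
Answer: -22320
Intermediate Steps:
t = 1 (t = 2/4 - 3/(-1 - 1*5) = 2*(1/4) - 3/(-1 - 5) = 1/2 - 3/(-6) = 1/2 - 3*(-1/6) = 1/2 + 1/2 = 1)
v(q) = 1
j(P) = P**3 (j(P) = P*P**2 = P**3)
-144*(154 + j(v(t))) = -144*(154 + 1**3) = -144*(154 + 1) = -144*155 = -22320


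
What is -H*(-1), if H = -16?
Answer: -16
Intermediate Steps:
-H*(-1) = -1*(-16)*(-1) = 16*(-1) = -16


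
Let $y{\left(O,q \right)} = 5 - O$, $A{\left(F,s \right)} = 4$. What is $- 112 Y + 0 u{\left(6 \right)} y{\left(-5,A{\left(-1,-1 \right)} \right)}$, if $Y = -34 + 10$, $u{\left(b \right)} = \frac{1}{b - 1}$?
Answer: $2688$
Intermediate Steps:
$u{\left(b \right)} = \frac{1}{-1 + b}$
$Y = -24$
$- 112 Y + 0 u{\left(6 \right)} y{\left(-5,A{\left(-1,-1 \right)} \right)} = \left(-112\right) \left(-24\right) + \frac{0}{-1 + 6} \left(5 - -5\right) = 2688 + \frac{0}{5} \left(5 + 5\right) = 2688 + 0 \cdot \frac{1}{5} \cdot 10 = 2688 + 0 \cdot 10 = 2688 + 0 = 2688$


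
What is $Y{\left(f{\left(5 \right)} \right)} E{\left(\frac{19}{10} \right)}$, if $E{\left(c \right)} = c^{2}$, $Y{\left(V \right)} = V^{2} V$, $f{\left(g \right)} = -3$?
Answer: $- \frac{9747}{100} \approx -97.47$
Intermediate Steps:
$Y{\left(V \right)} = V^{3}$
$Y{\left(f{\left(5 \right)} \right)} E{\left(\frac{19}{10} \right)} = \left(-3\right)^{3} \left(\frac{19}{10}\right)^{2} = - 27 \left(19 \cdot \frac{1}{10}\right)^{2} = - 27 \left(\frac{19}{10}\right)^{2} = \left(-27\right) \frac{361}{100} = - \frac{9747}{100}$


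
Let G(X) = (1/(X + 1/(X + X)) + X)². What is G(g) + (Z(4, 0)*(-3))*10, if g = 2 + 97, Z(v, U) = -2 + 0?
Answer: 3790130057565/384277609 ≈ 9863.0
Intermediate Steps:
Z(v, U) = -2
g = 99
G(X) = (X + 1/(X + 1/(2*X)))² (G(X) = (1/(X + 1/(2*X)) + X)² = (X + 1/(X + 1/(2*X)))²)
G(g) + (Z(4, 0)*(-3))*10 = 99²*(3 + 2*99²)²/(1 + 2*99²)² - 2*(-3)*10 = 9801*(3 + 2*9801)²/(1 + 2*9801)² + 6*10 = 9801*(3 + 19602)²/(1 + 19602)² + 60 = 9801*19605²/19603² + 60 = 9801*(1/384277609)*384356025 + 60 = 3767073401025/384277609 + 60 = 3790130057565/384277609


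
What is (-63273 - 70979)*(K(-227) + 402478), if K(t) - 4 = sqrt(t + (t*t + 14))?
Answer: -54034013464 - 268504*sqrt(12829) ≈ -5.4064e+10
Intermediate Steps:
K(t) = 4 + sqrt(14 + t + t**2) (K(t) = 4 + sqrt(t + (t*t + 14)) = 4 + sqrt(t + (t**2 + 14)) = 4 + sqrt(t + (14 + t**2)) = 4 + sqrt(14 + t + t**2))
(-63273 - 70979)*(K(-227) + 402478) = (-63273 - 70979)*((4 + sqrt(14 - 227 + (-227)**2)) + 402478) = -134252*((4 + sqrt(14 - 227 + 51529)) + 402478) = -134252*((4 + sqrt(51316)) + 402478) = -134252*((4 + 2*sqrt(12829)) + 402478) = -134252*(402482 + 2*sqrt(12829)) = -54034013464 - 268504*sqrt(12829)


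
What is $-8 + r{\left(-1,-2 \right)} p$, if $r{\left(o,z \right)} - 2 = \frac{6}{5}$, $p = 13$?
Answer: $\frac{168}{5} \approx 33.6$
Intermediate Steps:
$r{\left(o,z \right)} = \frac{16}{5}$ ($r{\left(o,z \right)} = 2 + \frac{6}{5} = \frac{16}{5}$)
$-8 + r{\left(-1,-2 \right)} p = -8 + \frac{16}{5} \cdot 13 = -8 + \frac{208}{5} = \frac{168}{5}$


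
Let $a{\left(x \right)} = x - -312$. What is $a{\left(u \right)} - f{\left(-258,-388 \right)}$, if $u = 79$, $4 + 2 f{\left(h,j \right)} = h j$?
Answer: $-49659$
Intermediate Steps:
$f{\left(h,j \right)} = -2 + \frac{h j}{2}$
$a{\left(x \right)} = 312 + x$ ($a{\left(x \right)} = x + 312 = 312 + x$)
$a{\left(u \right)} - f{\left(-258,-388 \right)} = \left(312 + 79\right) - \left(-2 + \frac{1}{2} \left(-258\right) \left(-388\right)\right) = 391 - \left(-2 + 50052\right) = 391 - 50050 = -49659$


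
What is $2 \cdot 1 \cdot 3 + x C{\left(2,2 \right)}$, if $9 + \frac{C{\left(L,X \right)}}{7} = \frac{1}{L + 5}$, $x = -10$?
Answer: $626$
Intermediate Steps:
$C{\left(L,X \right)} = -63 + \frac{7}{5 + L}$ ($C{\left(L,X \right)} = -63 + \frac{7}{L + 5} = -63 + \frac{7}{5 + L}$)
$2 \cdot 1 \cdot 3 + x C{\left(2,2 \right)} = 2 \cdot 1 \cdot 3 - 10 \frac{7 \left(-44 - 18\right)}{5 + 2} = 2 \cdot 3 - 10 \frac{7 \left(-44 - 18\right)}{7} = 6 - 10 \cdot 7 \cdot \frac{1}{7} \left(-62\right) = 6 - -620 = 6 + 620 = 626$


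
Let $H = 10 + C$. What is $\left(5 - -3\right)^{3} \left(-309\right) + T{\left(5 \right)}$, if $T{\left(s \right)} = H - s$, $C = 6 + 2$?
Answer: $-158195$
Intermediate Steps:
$C = 8$
$H = 18$ ($H = 10 + 8 = 18$)
$T{\left(s \right)} = 18 - s$
$\left(5 - -3\right)^{3} \left(-309\right) + T{\left(5 \right)} = \left(5 - -3\right)^{3} \left(-309\right) + \left(18 - 5\right) = \left(5 + 3\right)^{3} \left(-309\right) + \left(18 - 5\right) = 8^{3} \left(-309\right) + 13 = 512 \left(-309\right) + 13 = -158208 + 13 = -158195$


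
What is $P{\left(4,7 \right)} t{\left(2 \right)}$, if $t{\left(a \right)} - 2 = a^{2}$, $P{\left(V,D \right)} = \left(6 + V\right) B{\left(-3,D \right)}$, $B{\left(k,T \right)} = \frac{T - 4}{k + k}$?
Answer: $-30$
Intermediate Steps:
$B{\left(k,T \right)} = \frac{-4 + T}{2 k}$
$P{\left(V,D \right)} = \left(6 + V\right) \left(\frac{2}{3} - \frac{D}{6}\right)$ ($P{\left(V,D \right)} = \left(6 + V\right) \frac{-4 + D}{2 \left(-3\right)} = \left(6 + V\right) \frac{1}{2} \left(- \frac{1}{3}\right) \left(-4 + D\right) = \left(6 + V\right) \left(\frac{2}{3} - \frac{D}{6}\right)$)
$t{\left(a \right)} = 2 + a^{2}$
$P{\left(4,7 \right)} t{\left(2 \right)} = \frac{\left(4 - 7\right) \left(6 + 4\right)}{6} \left(2 + 2^{2}\right) = \frac{1}{6} \left(4 - 7\right) 10 \left(2 + 4\right) = \frac{1}{6} \left(-3\right) 10 \cdot 6 = \left(-5\right) 6 = -30$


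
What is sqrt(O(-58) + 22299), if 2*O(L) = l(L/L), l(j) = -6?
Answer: 2*sqrt(5574) ≈ 149.32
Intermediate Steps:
O(L) = -3 (O(L) = (1/2)*(-6) = -3)
sqrt(O(-58) + 22299) = sqrt(-3 + 22299) = sqrt(22296) = 2*sqrt(5574)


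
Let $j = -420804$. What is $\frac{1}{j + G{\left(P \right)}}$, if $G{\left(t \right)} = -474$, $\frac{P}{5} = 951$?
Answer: $- \frac{1}{421278} \approx -2.3737 \cdot 10^{-6}$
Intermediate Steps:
$P = 4755$ ($P = 5 \cdot 951 = 4755$)
$\frac{1}{j + G{\left(P \right)}} = \frac{1}{-420804 - 474} = \frac{1}{-421278} = - \frac{1}{421278}$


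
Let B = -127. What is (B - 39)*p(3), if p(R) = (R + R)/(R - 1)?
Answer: -498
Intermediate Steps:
p(R) = 2*R/(-1 + R) (p(R) = (2*R)/(-1 + R) = 2*R/(-1 + R))
(B - 39)*p(3) = (-127 - 39)*(2*3/(-1 + 3)) = -332*3/2 = -166*3 = -498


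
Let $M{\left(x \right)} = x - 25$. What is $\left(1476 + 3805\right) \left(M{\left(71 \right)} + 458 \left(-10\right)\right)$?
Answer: $-23944054$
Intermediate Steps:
$M{\left(x \right)} = -25 + x$
$\left(1476 + 3805\right) \left(M{\left(71 \right)} + 458 \left(-10\right)\right) = \left(1476 + 3805\right) \left(\left(-25 + 71\right) + 458 \left(-10\right)\right) = 5281 \left(46 - 4580\right) = 5281 \left(-4534\right) = -23944054$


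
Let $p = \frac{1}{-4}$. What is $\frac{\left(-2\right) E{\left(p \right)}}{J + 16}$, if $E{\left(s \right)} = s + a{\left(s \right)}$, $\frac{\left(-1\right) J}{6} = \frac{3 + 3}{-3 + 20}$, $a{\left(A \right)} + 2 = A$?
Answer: $\frac{85}{236} \approx 0.36017$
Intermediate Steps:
$a{\left(A \right)} = -2 + A$
$J = - \frac{36}{17}$ ($J = - 6 \frac{3 + 3}{-3 + 20} = - 6 \cdot \frac{6}{17} = - 6 \cdot 6 \cdot \frac{1}{17} = \left(-6\right) \frac{6}{17} = - \frac{36}{17} \approx -2.1176$)
$p = - \frac{1}{4} \approx -0.25$
$E{\left(s \right)} = -2 + 2 s$ ($E{\left(s \right)} = s + \left(-2 + s\right) = -2 + 2 s$)
$\frac{\left(-2\right) E{\left(p \right)}}{J + 16} = \frac{\left(-2\right) \left(-2 + 2 \left(- \frac{1}{4}\right)\right)}{- \frac{36}{17} + 16} = \frac{\left(-2\right) \left(-2 - \frac{1}{2}\right)}{\frac{236}{17}} = \left(-2\right) \left(- \frac{5}{2}\right) \frac{17}{236} = 5 \cdot \frac{17}{236} = \frac{85}{236}$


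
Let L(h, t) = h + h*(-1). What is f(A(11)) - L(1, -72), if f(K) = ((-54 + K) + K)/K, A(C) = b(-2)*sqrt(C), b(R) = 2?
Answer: 2 - 27*sqrt(11)/11 ≈ -6.1408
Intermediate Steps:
L(h, t) = 0 (L(h, t) = h - h = 0)
A(C) = 2*sqrt(C)
f(K) = (-54 + 2*K)/K
f(A(11)) - L(1, -72) = (2 - 54*sqrt(11)/22) - 1*0 = (2 - 27*sqrt(11)/11) + 0 = 2 - 27*sqrt(11)/11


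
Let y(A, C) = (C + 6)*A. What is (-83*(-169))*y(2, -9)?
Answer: -84162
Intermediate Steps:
y(A, C) = A*(6 + C) (y(A, C) = (6 + C)*A = A*(6 + C))
(-83*(-169))*y(2, -9) = (-83*(-169))*(2*(6 - 9)) = 14027*(2*(-3)) = 14027*(-6) = -84162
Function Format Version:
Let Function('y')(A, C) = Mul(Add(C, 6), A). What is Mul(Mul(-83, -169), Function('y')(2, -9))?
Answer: -84162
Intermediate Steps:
Function('y')(A, C) = Mul(A, Add(6, C)) (Function('y')(A, C) = Mul(Add(6, C), A) = Mul(A, Add(6, C)))
Mul(Mul(-83, -169), Function('y')(2, -9)) = Mul(Mul(-83, -169), Mul(2, Add(6, -9))) = Mul(14027, Mul(2, -3)) = Mul(14027, -6) = -84162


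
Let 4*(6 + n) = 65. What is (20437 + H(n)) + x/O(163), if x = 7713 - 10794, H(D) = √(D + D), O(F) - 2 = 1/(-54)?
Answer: 2020385/107 + √82/2 ≈ 18887.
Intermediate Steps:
n = 41/4 (n = -6 + (¼)*65 = -6 + 65/4 = 41/4 ≈ 10.250)
O(F) = 107/54 (O(F) = 2 + 1/(-54) = 2 - 1/54 = 107/54)
H(D) = √2*√D (H(D) = √(2*D) = √2*√D)
x = -3081
(20437 + H(n)) + x/O(163) = (20437 + √2*√(41/4)) - 3081/107/54 = (20437 + √2*(√41/2)) - 3081*54/107 = (20437 + √82/2) - 166374/107 = 2020385/107 + √82/2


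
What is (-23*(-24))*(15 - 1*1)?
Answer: 7728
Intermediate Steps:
(-23*(-24))*(15 - 1*1) = 552*(15 - 1) = 552*14 = 7728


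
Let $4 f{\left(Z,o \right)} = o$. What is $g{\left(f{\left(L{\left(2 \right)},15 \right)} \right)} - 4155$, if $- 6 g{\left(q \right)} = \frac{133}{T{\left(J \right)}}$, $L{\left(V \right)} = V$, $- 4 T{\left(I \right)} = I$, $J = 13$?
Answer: $- \frac{161779}{39} \approx -4148.2$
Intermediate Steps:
$T{\left(I \right)} = - \frac{I}{4}$
$f{\left(Z,o \right)} = \frac{o}{4}$
$g{\left(q \right)} = \frac{266}{39}$ ($g{\left(q \right)} = - \frac{133 \frac{1}{\left(- \frac{1}{4}\right) 13}}{6} = - \frac{133 \frac{1}{- \frac{13}{4}}}{6} = - \frac{133 \left(- \frac{4}{13}\right)}{6} = \left(- \frac{1}{6}\right) \left(- \frac{532}{13}\right) = \frac{266}{39}$)
$g{\left(f{\left(L{\left(2 \right)},15 \right)} \right)} - 4155 = \frac{266}{39} - 4155 = - \frac{161779}{39}$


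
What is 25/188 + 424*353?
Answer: 28138361/188 ≈ 1.4967e+5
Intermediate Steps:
25/188 + 424*353 = 25*(1/188) + 149672 = 25/188 + 149672 = 28138361/188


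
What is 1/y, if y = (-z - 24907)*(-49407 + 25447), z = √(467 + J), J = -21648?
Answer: 24907/14864300726800 - I*√21181/14864300726800 ≈ 1.6756e-9 - 9.791e-12*I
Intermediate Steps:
z = I*√21181 (z = √(467 - 21648) = √(-21181) = I*√21181 ≈ 145.54*I)
y = 596771720 + 23960*I*√21181 (y = (-I*√21181 - 24907)*(-49407 + 25447) = (-I*√21181 - 24907)*(-23960) = (-24907 - I*√21181)*(-23960) = 596771720 + 23960*I*√21181 ≈ 5.9677e+8 + 3.4871e+6*I)
1/y = 1/(596771720 + 23960*I*√21181)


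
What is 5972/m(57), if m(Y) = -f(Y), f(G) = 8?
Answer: -1493/2 ≈ -746.50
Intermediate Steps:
m(Y) = -8 (m(Y) = -1*8 = -8)
5972/m(57) = 5972/(-8) = 5972*(-⅛) = -1493/2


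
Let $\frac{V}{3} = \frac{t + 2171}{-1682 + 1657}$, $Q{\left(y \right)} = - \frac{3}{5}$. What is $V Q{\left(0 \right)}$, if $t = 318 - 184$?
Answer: $\frac{4149}{25} \approx 165.96$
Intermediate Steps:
$Q{\left(y \right)} = - \frac{3}{5}$ ($Q{\left(y \right)} = \left(-3\right) \frac{1}{5} = - \frac{3}{5}$)
$t = 134$
$V = - \frac{1383}{5}$ ($V = 3 \frac{134 + 2171}{-1682 + 1657} = 3 \frac{2305}{-25} = 3 \cdot 2305 \left(- \frac{1}{25}\right) = 3 \left(- \frac{461}{5}\right) = - \frac{1383}{5} \approx -276.6$)
$V Q{\left(0 \right)} = \left(- \frac{1383}{5}\right) \left(- \frac{3}{5}\right) = \frac{4149}{25}$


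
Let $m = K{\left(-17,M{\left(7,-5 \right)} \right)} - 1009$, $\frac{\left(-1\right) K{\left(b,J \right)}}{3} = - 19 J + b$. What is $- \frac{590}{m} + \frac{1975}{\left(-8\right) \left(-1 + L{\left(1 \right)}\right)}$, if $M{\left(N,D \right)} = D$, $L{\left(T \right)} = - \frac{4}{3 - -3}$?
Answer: $\frac{1477675}{9944} \approx 148.6$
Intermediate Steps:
$L{\left(T \right)} = - \frac{2}{3}$ ($L{\left(T \right)} = - \frac{4}{3 + 3} = - \frac{4}{6} = \left(-4\right) \frac{1}{6} = - \frac{2}{3}$)
$K{\left(b,J \right)} = - 3 b + 57 J$ ($K{\left(b,J \right)} = - 3 \left(- 19 J + b\right) = - 3 \left(b - 19 J\right) = - 3 b + 57 J$)
$m = -1243$ ($m = \left(\left(-3\right) \left(-17\right) + 57 \left(-5\right)\right) - 1009 = \left(51 - 285\right) - 1009 = -234 - 1009 = -1243$)
$- \frac{590}{m} + \frac{1975}{\left(-8\right) \left(-1 + L{\left(1 \right)}\right)} = - \frac{590}{-1243} + \frac{1975}{\left(-8\right) \left(-1 - \frac{2}{3}\right)} = \left(-590\right) \left(- \frac{1}{1243}\right) + \frac{1975}{\left(-8\right) \left(- \frac{5}{3}\right)} = \frac{590}{1243} + \frac{1975}{\frac{40}{3}} = \frac{590}{1243} + 1975 \cdot \frac{3}{40} = \frac{590}{1243} + \frac{1185}{8} = \frac{1477675}{9944}$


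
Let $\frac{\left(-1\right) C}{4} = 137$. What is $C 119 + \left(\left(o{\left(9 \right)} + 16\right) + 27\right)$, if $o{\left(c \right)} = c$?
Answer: $-65160$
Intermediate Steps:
$C = -548$ ($C = \left(-4\right) 137 = -548$)
$C 119 + \left(\left(o{\left(9 \right)} + 16\right) + 27\right) = \left(-548\right) 119 + \left(\left(9 + 16\right) + 27\right) = -65212 + \left(25 + 27\right) = -65212 + 52 = -65160$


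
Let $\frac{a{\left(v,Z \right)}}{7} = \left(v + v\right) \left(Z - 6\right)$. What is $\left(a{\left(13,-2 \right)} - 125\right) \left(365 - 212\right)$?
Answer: $-241893$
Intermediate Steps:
$a{\left(v,Z \right)} = 14 v \left(-6 + Z\right)$ ($a{\left(v,Z \right)} = 7 \left(v + v\right) \left(Z - 6\right) = 7 \cdot 2 v \left(-6 + Z\right) = 14 v \left(-6 + Z\right)$)
$\left(a{\left(13,-2 \right)} - 125\right) \left(365 - 212\right) = \left(14 \cdot 13 \left(-6 - 2\right) - 125\right) \left(365 - 212\right) = \left(14 \cdot 13 \left(-8\right) - 125\right) \left(365 - 212\right) = \left(-1456 - 125\right) 153 = \left(-1581\right) 153 = -241893$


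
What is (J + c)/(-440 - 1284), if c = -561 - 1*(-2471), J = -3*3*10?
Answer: -455/431 ≈ -1.0557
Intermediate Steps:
J = -90 (J = -9*10 = -90)
c = 1910 (c = -561 + 2471 = 1910)
(J + c)/(-440 - 1284) = (-90 + 1910)/(-440 - 1284) = 1820/(-1724) = 1820*(-1/1724) = -455/431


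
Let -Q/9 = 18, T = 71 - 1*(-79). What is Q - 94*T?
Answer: -14262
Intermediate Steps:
T = 150 (T = 71 + 79 = 150)
Q = -162 (Q = -9*18 = -162)
Q - 94*T = -162 - 94*150 = -162 - 14100 = -14262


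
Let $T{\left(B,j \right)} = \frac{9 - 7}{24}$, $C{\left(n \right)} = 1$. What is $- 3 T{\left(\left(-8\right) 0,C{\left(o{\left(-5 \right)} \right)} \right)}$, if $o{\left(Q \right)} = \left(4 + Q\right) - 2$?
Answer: $- \frac{1}{4} \approx -0.25$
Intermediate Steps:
$o{\left(Q \right)} = 2 + Q$
$T{\left(B,j \right)} = \frac{1}{12}$ ($T{\left(B,j \right)} = \left(9 - 7\right) \frac{1}{24} = 2 \cdot \frac{1}{24} = \frac{1}{12}$)
$- 3 T{\left(\left(-8\right) 0,C{\left(o{\left(-5 \right)} \right)} \right)} = \left(-3\right) \frac{1}{12} = - \frac{1}{4}$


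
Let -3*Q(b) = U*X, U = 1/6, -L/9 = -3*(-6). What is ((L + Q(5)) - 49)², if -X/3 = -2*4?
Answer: 405769/9 ≈ 45085.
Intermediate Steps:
X = 24 (X = -(-6)*4 = -3*(-8) = 24)
L = -162 (L = -(-27)*(-6) = -9*18 = -162)
U = ⅙ (U = 1*(⅙) = ⅙ ≈ 0.16667)
Q(b) = -4/3 (Q(b) = -24/18 = -⅓*4 = -4/3)
((L + Q(5)) - 49)² = ((-162 - 4/3) - 49)² = (-490/3 - 49)² = (-637/3)² = 405769/9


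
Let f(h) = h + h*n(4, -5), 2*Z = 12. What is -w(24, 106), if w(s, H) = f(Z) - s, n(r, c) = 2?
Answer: 6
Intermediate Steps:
Z = 6 (Z = (½)*12 = 6)
f(h) = 3*h (f(h) = h + h*2 = h + 2*h = 3*h)
w(s, H) = 18 - s (w(s, H) = 3*6 - s = 18 - s)
-w(24, 106) = -(18 - 1*24) = -(18 - 24) = -1*(-6) = 6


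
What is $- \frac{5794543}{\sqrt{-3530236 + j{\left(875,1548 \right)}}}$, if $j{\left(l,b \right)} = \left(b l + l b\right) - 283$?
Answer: $\frac{5794543 i \sqrt{821519}}{821519} \approx 6393.1 i$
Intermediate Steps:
$j{\left(l,b \right)} = -283 + 2 b l$ ($j{\left(l,b \right)} = \left(b l + b l\right) - 283 = 2 b l - 283 = -283 + 2 b l$)
$- \frac{5794543}{\sqrt{-3530236 + j{\left(875,1548 \right)}}} = - \frac{5794543}{\sqrt{-3530236 - \left(283 - 2709000\right)}} = - \frac{5794543}{\sqrt{-3530236 + \left(-283 + 2709000\right)}} = - \frac{5794543}{\sqrt{-3530236 + 2708717}} = - \frac{5794543}{\sqrt{-821519}} = - \frac{5794543}{i \sqrt{821519}} = - 5794543 \left(- \frac{i \sqrt{821519}}{821519}\right) = \frac{5794543 i \sqrt{821519}}{821519}$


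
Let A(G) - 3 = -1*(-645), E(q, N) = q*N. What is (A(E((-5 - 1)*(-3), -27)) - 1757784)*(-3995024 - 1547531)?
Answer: 9739022922480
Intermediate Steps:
E(q, N) = N*q
A(G) = 648 (A(G) = 3 - 1*(-645) = 3 + 645 = 648)
(A(E((-5 - 1)*(-3), -27)) - 1757784)*(-3995024 - 1547531) = (648 - 1757784)*(-3995024 - 1547531) = -1757136*(-5542555) = 9739022922480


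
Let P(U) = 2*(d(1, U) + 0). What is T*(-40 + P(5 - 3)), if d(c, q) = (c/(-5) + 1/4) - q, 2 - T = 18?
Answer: 3512/5 ≈ 702.40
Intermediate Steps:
T = -16 (T = 2 - 1*18 = 2 - 18 = -16)
d(c, q) = ¼ - q - c/5 (d(c, q) = (c*(-⅕) + 1*(¼)) - q = (-c/5 + ¼) - q = (¼ - c/5) - q = ¼ - q - c/5)
P(U) = ⅒ - 2*U (P(U) = 2*((¼ - U - ⅕*1) + 0) = 2*((¼ - U - ⅕) + 0) = 2*((1/20 - U) + 0) = 2*(1/20 - U) = ⅒ - 2*U)
T*(-40 + P(5 - 3)) = -16*(-40 + (⅒ - 2*(5 - 3))) = -16*(-40 + (⅒ - 2*2)) = -16*(-40 + (⅒ - 4)) = -16*(-40 - 39/10) = -16*(-439/10) = 3512/5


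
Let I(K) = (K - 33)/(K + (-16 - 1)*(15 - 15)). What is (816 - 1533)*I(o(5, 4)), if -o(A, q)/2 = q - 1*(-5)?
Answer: -4063/2 ≈ -2031.5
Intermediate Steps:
o(A, q) = -10 - 2*q (o(A, q) = -2*(q - 1*(-5)) = -2*(q + 5) = -2*(5 + q) = -10 - 2*q)
I(K) = (-33 + K)/K (I(K) = (-33 + K)/(K - 17*0) = (-33 + K)/(K + 0) = (-33 + K)/K)
(816 - 1533)*I(o(5, 4)) = (816 - 1533)*((-33 + (-10 - 2*4))/(-10 - 2*4)) = -717*(-33 + (-10 - 8))/(-10 - 8) = -717*(-33 - 18)/(-18) = -(-239)*(-51)/6 = -717*17/6 = -4063/2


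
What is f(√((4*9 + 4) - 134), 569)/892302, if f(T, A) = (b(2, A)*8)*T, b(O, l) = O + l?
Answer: 2284*I*√94/446151 ≈ 0.049634*I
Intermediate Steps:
f(T, A) = T*(16 + 8*A) (f(T, A) = ((2 + A)*8)*T = (16 + 8*A)*T = T*(16 + 8*A))
f(√((4*9 + 4) - 134), 569)/892302 = (8*√((4*9 + 4) - 134)*(2 + 569))/892302 = (8*√((36 + 4) - 134)*571)*(1/892302) = (8*√(40 - 134)*571)*(1/892302) = (8*√(-94)*571)*(1/892302) = (8*(I*√94)*571)*(1/892302) = (4568*I*√94)*(1/892302) = 2284*I*√94/446151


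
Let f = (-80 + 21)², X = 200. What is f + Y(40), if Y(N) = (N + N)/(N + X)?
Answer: 10444/3 ≈ 3481.3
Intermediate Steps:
f = 3481 (f = (-59)² = 3481)
Y(N) = 2*N/(200 + N) (Y(N) = (N + N)/(N + 200) = (2*N)/(200 + N) = 2*N/(200 + N))
f + Y(40) = 3481 + 2*40/(200 + 40) = 3481 + 2*40/240 = 3481 + 2*40*(1/240) = 3481 + ⅓ = 10444/3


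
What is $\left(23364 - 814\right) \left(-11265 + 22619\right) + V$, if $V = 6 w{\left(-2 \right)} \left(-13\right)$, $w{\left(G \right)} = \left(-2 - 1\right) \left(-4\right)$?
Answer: $256031764$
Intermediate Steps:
$w{\left(G \right)} = 12$ ($w{\left(G \right)} = \left(-3\right) \left(-4\right) = 12$)
$V = -936$ ($V = 6 \cdot 12 \left(-13\right) = 72 \left(-13\right) = -936$)
$\left(23364 - 814\right) \left(-11265 + 22619\right) + V = \left(23364 - 814\right) \left(-11265 + 22619\right) - 936 = 22550 \cdot 11354 - 936 = 256032700 - 936 = 256031764$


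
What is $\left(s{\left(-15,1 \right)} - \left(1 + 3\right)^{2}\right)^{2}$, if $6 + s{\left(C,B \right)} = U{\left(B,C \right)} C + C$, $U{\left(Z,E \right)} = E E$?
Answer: $11641744$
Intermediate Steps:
$U{\left(Z,E \right)} = E^{2}$
$s{\left(C,B \right)} = -6 + C + C^{3}$ ($s{\left(C,B \right)} = -6 + \left(C^{2} C + C\right) = -6 + \left(C^{3} + C\right) = -6 + \left(C + C^{3}\right) = -6 + C + C^{3}$)
$\left(s{\left(-15,1 \right)} - \left(1 + 3\right)^{2}\right)^{2} = \left(\left(-6 - 15 + \left(-15\right)^{3}\right) - \left(1 + 3\right)^{2}\right)^{2} = \left(\left(-6 - 15 - 3375\right) - 4^{2}\right)^{2} = \left(-3396 - 16\right)^{2} = \left(-3412\right)^{2} = 11641744$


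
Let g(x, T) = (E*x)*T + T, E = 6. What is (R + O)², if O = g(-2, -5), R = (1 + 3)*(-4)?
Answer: 1521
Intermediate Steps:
R = -16 (R = 4*(-4) = -16)
g(x, T) = T + 6*T*x (g(x, T) = (6*x)*T + T = 6*T*x + T = T + 6*T*x)
O = 55 (O = -5*(1 + 6*(-2)) = -5*(1 - 12) = -5*(-11) = 55)
(R + O)² = (-16 + 55)² = 39² = 1521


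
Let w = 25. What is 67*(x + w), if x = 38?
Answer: 4221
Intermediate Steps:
67*(x + w) = 67*(38 + 25) = 67*63 = 4221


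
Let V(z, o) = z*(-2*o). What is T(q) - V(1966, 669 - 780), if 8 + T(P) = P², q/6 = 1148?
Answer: 47008084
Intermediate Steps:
q = 6888 (q = 6*1148 = 6888)
V(z, o) = -2*o*z
T(P) = -8 + P²
T(q) - V(1966, 669 - 780) = (-8 + 6888²) - (-2)*(669 - 780)*1966 = (-8 + 47444544) - (-2)*(-111)*1966 = 47444536 - 1*436452 = 47444536 - 436452 = 47008084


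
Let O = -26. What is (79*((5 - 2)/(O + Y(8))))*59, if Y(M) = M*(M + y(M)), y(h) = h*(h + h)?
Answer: 79/6 ≈ 13.167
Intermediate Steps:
y(h) = 2*h**2 (y(h) = h*(2*h) = 2*h**2)
Y(M) = M*(M + 2*M**2)
(79*((5 - 2)/(O + Y(8))))*59 = (79*((5 - 2)/(-26 + 8**2*(1 + 2*8))))*59 = (79*(3/(-26 + 64*(1 + 16))))*59 = (79*(3/(-26 + 64*17)))*59 = (79*(3/(-26 + 1088)))*59 = (79*(3/1062))*59 = (79*(3*(1/1062)))*59 = (79*(1/354))*59 = (79/354)*59 = 79/6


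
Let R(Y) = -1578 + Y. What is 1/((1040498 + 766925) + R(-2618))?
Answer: 1/1803227 ≈ 5.5456e-7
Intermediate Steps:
1/((1040498 + 766925) + R(-2618)) = 1/((1040498 + 766925) + (-1578 - 2618)) = 1/(1807423 - 4196) = 1/1803227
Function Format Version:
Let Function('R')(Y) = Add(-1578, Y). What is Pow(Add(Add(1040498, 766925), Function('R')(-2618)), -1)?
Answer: Rational(1, 1803227) ≈ 5.5456e-7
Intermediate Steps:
Pow(Add(Add(1040498, 766925), Function('R')(-2618)), -1) = Pow(Add(Add(1040498, 766925), Add(-1578, -2618)), -1) = Pow(Add(1807423, -4196), -1) = Pow(1803227, -1) = Rational(1, 1803227)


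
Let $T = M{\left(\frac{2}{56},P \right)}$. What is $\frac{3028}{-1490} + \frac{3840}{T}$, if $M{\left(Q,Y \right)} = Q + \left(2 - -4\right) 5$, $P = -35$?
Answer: $\frac{78829126}{626545} \approx 125.82$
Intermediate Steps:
$M{\left(Q,Y \right)} = 30 + Q$ ($M{\left(Q,Y \right)} = Q + \left(2 + 4\right) 5 = Q + 6 \cdot 5 = Q + 30 = 30 + Q$)
$T = \frac{841}{28}$ ($T = 30 + \frac{2}{56} = 30 + 2 \cdot \frac{1}{56} = 30 + \frac{1}{28} = \frac{841}{28} \approx 30.036$)
$\frac{3028}{-1490} + \frac{3840}{T} = \frac{3028}{-1490} + \frac{3840}{\frac{841}{28}} = 3028 \left(- \frac{1}{1490}\right) + 3840 \cdot \frac{28}{841} = - \frac{1514}{745} + \frac{107520}{841} = \frac{78829126}{626545}$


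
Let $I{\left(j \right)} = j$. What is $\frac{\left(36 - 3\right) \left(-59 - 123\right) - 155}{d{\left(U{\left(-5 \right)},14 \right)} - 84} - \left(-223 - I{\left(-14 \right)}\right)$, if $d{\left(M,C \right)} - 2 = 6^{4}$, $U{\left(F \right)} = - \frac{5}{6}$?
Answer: $\frac{247565}{1214} \approx 203.93$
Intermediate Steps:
$U{\left(F \right)} = - \frac{5}{6}$ ($U{\left(F \right)} = \left(-5\right) \frac{1}{6} = - \frac{5}{6}$)
$d{\left(M,C \right)} = 1298$ ($d{\left(M,C \right)} = 2 + 6^{4} = 2 + 1296 = 1298$)
$\frac{\left(36 - 3\right) \left(-59 - 123\right) - 155}{d{\left(U{\left(-5 \right)},14 \right)} - 84} - \left(-223 - I{\left(-14 \right)}\right) = \frac{\left(36 - 3\right) \left(-59 - 123\right) - 155}{1298 - 84} - \left(-223 - -14\right) = \frac{33 \left(-182\right) - 155}{1214} - \left(-223 + 14\right) = \left(-6006 - 155\right) \frac{1}{1214} - -209 = \left(-6161\right) \frac{1}{1214} + 209 = - \frac{6161}{1214} + 209 = \frac{247565}{1214}$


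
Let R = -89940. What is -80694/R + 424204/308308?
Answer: 238755733/105034930 ≈ 2.2731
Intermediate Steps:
-80694/R + 424204/308308 = -80694/(-89940) + 424204/308308 = -80694*(-1/89940) + 424204*(1/308308) = 13449/14990 + 9641/7007 = 238755733/105034930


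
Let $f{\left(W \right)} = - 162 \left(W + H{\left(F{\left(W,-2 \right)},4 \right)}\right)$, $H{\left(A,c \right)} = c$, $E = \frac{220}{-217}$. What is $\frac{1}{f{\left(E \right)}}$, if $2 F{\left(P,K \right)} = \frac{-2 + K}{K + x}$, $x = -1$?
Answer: $- \frac{217}{104976} \approx -0.0020671$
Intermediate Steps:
$F{\left(P,K \right)} = \frac{-2 + K}{2 \left(-1 + K\right)}$ ($F{\left(P,K \right)} = \frac{\left(-2 + K\right) \frac{1}{K - 1}}{2} = \frac{\left(-2 + K\right) \frac{1}{-1 + K}}{2} = \frac{\frac{1}{-1 + K} \left(-2 + K\right)}{2} = \frac{-2 + K}{2 \left(-1 + K\right)}$)
$E = - \frac{220}{217}$ ($E = 220 \left(- \frac{1}{217}\right) = - \frac{220}{217} \approx -1.0138$)
$f{\left(W \right)} = -648 - 162 W$ ($f{\left(W \right)} = - 162 \left(W + 4\right) = - 162 \left(4 + W\right) = -648 - 162 W$)
$\frac{1}{f{\left(E \right)}} = \frac{1}{-648 - - \frac{35640}{217}} = \frac{1}{-648 + \frac{35640}{217}} = \frac{1}{- \frac{104976}{217}} = - \frac{217}{104976}$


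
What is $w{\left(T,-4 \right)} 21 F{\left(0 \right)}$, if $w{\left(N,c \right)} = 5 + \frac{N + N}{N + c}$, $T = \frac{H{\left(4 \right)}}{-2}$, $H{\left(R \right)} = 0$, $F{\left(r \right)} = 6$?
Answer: $630$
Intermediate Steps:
$T = 0$ ($T = \frac{0}{-2} = 0 \left(- \frac{1}{2}\right) = 0$)
$w{\left(N,c \right)} = 5 + \frac{2 N}{N + c}$
$w{\left(T,-4 \right)} 21 F{\left(0 \right)} = \frac{5 \left(-4\right) + 7 \cdot 0}{0 - 4} \cdot 21 \cdot 6 = \frac{-20 + 0}{-4} \cdot 21 \cdot 6 = \left(- \frac{1}{4}\right) \left(-20\right) 21 \cdot 6 = 5 \cdot 21 \cdot 6 = 105 \cdot 6 = 630$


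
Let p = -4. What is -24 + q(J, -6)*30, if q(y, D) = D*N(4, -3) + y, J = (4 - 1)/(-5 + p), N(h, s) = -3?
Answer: 506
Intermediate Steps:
J = -⅓ (J = (4 - 1)/(-5 - 4) = 3/(-9) = 3*(-⅑) = -⅓ ≈ -0.33333)
q(y, D) = y - 3*D (q(y, D) = D*(-3) + y = -3*D + y = y - 3*D)
-24 + q(J, -6)*30 = -24 + (-⅓ - 3*(-6))*30 = -24 + (-⅓ + 18)*30 = -24 + (53/3)*30 = -24 + 530 = 506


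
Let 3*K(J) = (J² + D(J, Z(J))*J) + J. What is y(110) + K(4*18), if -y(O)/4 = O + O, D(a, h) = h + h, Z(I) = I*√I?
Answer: 872 + 20736*√2 ≈ 30197.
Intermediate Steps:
Z(I) = I^(3/2)
D(a, h) = 2*h
y(O) = -8*O (y(O) = -4*(O + O) = -8*O)
K(J) = J/3 + J²/3 + 2*J^(5/2)/3 (K(J) = ((J² + (2*J^(3/2))*J) + J)/3 = ((J² + 2*J^(5/2)) + J)/3 = (J + J² + 2*J^(5/2))/3 = J/3 + J²/3 + 2*J^(5/2)/3)
y(110) + K(4*18) = -8*110 + (4*18)*(1 + 4*18 + 2*(4*18)^(3/2))/3 = -880 + (⅓)*72*(1 + 72 + 2*72^(3/2)) = -880 + (⅓)*72*(1 + 72 + 2*(432*√2)) = -880 + (⅓)*72*(1 + 72 + 864*√2) = -880 + (⅓)*72*(73 + 864*√2) = -880 + (1752 + 20736*√2) = 872 + 20736*√2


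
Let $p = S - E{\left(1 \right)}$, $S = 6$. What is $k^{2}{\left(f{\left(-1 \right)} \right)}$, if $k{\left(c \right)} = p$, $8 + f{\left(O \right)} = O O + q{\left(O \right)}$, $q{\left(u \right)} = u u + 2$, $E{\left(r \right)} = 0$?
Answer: $36$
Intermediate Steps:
$p = 6$ ($p = 6 - 0 = 6 + 0 = 6$)
$q{\left(u \right)} = 2 + u^{2}$ ($q{\left(u \right)} = u^{2} + 2 = 2 + u^{2}$)
$f{\left(O \right)} = -6 + 2 O^{2}$ ($f{\left(O \right)} = -8 + \left(O O + \left(2 + O^{2}\right)\right) = -8 + \left(O^{2} + \left(2 + O^{2}\right)\right) = -8 + \left(2 + 2 O^{2}\right) = -6 + 2 O^{2}$)
$k{\left(c \right)} = 6$
$k^{2}{\left(f{\left(-1 \right)} \right)} = 6^{2} = 36$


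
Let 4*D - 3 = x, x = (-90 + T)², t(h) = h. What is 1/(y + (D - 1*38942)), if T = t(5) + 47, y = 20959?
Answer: -4/70485 ≈ -5.6750e-5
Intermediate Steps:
T = 52 (T = 5 + 47 = 52)
x = 1444 (x = (-90 + 52)² = (-38)² = 1444)
D = 1447/4 (D = ¾ + (¼)*1444 = ¾ + 361 = 1447/4 ≈ 361.75)
1/(y + (D - 1*38942)) = 1/(20959 + (1447/4 - 1*38942)) = 1/(20959 + (1447/4 - 38942)) = 1/(20959 - 154321/4) = 1/(-70485/4) = -4/70485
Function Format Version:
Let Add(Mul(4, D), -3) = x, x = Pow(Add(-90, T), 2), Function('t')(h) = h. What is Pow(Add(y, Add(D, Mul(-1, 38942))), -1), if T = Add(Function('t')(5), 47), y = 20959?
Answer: Rational(-4, 70485) ≈ -5.6750e-5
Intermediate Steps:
T = 52 (T = Add(5, 47) = 52)
x = 1444 (x = Pow(Add(-90, 52), 2) = Pow(-38, 2) = 1444)
D = Rational(1447, 4) (D = Add(Rational(3, 4), Mul(Rational(1, 4), 1444)) = Add(Rational(3, 4), 361) = Rational(1447, 4) ≈ 361.75)
Pow(Add(y, Add(D, Mul(-1, 38942))), -1) = Pow(Add(20959, Add(Rational(1447, 4), Mul(-1, 38942))), -1) = Pow(Add(20959, Add(Rational(1447, 4), -38942)), -1) = Pow(Add(20959, Rational(-154321, 4)), -1) = Pow(Rational(-70485, 4), -1) = Rational(-4, 70485)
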